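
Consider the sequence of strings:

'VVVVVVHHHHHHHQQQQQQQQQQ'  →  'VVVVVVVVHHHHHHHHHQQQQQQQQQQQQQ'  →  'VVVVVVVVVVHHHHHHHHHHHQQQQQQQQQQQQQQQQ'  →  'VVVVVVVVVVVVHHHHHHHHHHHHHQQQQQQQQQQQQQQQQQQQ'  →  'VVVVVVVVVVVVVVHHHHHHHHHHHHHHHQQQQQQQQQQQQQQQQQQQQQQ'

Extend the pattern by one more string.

VVVVVVVVVVVVVVVVHHHHHHHHHHHHHHHHHQQQQQQQQQQQQQQQQQQQQQQQQQ

Term n consists of 2n V's, followed by 2n+1 H's, followed by 3n+1 Q's, where the shown terms are n = 3, 4, 5, 6, 7.
At n = 8 the blocks have lengths 16, 17, 25.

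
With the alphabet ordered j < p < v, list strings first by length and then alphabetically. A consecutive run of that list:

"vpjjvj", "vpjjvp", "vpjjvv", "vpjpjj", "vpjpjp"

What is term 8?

vpjppp

Stepping forward 3 times from vpjpjp: vpjpjp → vpjpjv → vpjppj, then the target.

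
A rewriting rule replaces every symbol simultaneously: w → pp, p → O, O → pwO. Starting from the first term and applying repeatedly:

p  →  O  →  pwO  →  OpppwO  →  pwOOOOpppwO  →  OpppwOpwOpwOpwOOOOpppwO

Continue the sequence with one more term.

pwOOOOpppwOOpppwOOpppwOOpppwOpwOpwOpwOOOOpppwO

Applying the rule to each of the 23 symbols of OpppwOpwOpwOpwOOOOpppwO gives the pieces pwO O O O pp pwO O pp pwO O pp pwO O pp pwO pwO pwO pwO O O O pp pwO, which concatenate to the answer.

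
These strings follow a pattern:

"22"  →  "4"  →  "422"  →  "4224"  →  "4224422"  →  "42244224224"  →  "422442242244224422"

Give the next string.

42244224224422442242244224224

Each term (from the third on) is the previous term followed by the one before it: term 3 = 4·22 = 422.
The next term joins 422442242244224422 and 42244224224.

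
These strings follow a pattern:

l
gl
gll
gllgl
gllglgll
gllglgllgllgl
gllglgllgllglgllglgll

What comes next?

Each term (from the third on) is the previous term followed by the one before it: term 3 = gl·l = gll.
So term 8 is gllglgllgllglgllglgll·gllglgllgllgl.

gllglgllgllglgllglgllgllglgllgllgl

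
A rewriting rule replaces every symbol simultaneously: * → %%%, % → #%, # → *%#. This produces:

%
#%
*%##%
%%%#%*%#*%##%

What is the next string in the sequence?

#%#%#%*%##%%%%#%*%#%%%#%*%#*%##%

Replace each of the 13 characters of %%%#%*%#*%##% in place — #% #% #% *%# #% %%% #% *%# %%% #% *%# *%# #% — and concatenate.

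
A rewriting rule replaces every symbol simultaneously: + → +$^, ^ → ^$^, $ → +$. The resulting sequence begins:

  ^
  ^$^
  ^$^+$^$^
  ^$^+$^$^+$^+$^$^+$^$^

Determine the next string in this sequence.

Rewriting the 21 symbols of ^$^+$^$^+$^+$^$^+$^$^ one by one yields ^$^ +$ ^$^ +$^ +$ ^$^ +$ ^$^ +$^ +$ ^$^ +$^ +$ ^$^ +$ ^$^ +$^ +$ ^$^ +$ ^$^; concatenated:

^$^+$^$^+$^+$^$^+$^$^+$^+$^$^+$^+$^$^+$^$^+$^+$^$^+$^$^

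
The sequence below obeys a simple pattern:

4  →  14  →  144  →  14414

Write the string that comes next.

From term 3 onward, concatenate the last term with the second-to-last: 14·4 = 144, 144·14 = 14414, …
Continuing: 14414 · 144 gives term 5.

14414144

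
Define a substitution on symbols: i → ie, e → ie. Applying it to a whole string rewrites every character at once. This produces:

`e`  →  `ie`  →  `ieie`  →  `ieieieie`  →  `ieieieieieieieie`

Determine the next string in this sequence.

Replace each of the 16 characters of ieieieieieieieie in place — ie ie ie ie ie ie ie ie ie ie ie ie ie ie ie ie — and concatenate.

ieieieieieieieieieieieieieieieie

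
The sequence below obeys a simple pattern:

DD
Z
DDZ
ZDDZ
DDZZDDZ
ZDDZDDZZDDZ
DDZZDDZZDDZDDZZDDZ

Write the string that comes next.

ZDDZDDZZDDZDDZZDDZZDDZDDZZDDZ

From term 3 onward, concatenate the second-to-last term with the last: DD·Z = DDZ, Z·DDZ = ZDDZ, …
So term 8 is ZDDZDDZZDDZ·DDZZDDZZDDZDDZZDDZ.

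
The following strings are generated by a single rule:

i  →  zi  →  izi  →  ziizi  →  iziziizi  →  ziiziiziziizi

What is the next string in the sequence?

Each term (from the third on) is the two preceding terms concatenated in order: term 3 = i·zi = izi.
The next term joins iziziizi and ziiziiziziizi.

iziziiziziiziiziziizi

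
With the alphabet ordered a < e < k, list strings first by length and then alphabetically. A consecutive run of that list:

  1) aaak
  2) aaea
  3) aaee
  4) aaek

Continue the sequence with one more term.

The successor of aaek increments the rightmost position that isn't already k and resets every position after it to a.

aaka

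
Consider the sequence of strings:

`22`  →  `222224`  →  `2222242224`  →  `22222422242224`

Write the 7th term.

The strings grow by a fixed suffix 2224 each time.
From 22222422242224, 3 further steps: 22222422242224 → 222224222422242224 → 2222242224222422242224 → (answer).

22222422242224222422242224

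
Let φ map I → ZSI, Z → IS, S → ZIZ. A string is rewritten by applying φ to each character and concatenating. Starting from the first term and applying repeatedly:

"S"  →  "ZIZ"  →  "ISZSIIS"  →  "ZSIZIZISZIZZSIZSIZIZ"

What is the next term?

ISZIZZSIISZSIISZSIZIZISZSIISISZIZZSIISZIZZSIISZSIIS

Applying the rule to each of the 20 symbols of ZSIZIZISZIZZSIZSIZIZ gives the pieces IS ZIZ ZSI IS ZSI IS ZSI ZIZ IS ZSI IS IS ZIZ ZSI IS ZIZ ZSI IS ZSI IS, which concatenate to the answer.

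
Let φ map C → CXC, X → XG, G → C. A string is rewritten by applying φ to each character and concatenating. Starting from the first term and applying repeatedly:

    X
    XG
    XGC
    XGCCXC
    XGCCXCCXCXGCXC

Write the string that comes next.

XGCCXCCXCXGCXCCXCXGCXCXGCCXCXGCXC

φ(XGCCXCCXCXGCXC) expands symbol-by-symbol to XG C CXC CXC XG CXC CXC XG CXC XG C CXC XG CXC; joining the 14 pieces gives the next term.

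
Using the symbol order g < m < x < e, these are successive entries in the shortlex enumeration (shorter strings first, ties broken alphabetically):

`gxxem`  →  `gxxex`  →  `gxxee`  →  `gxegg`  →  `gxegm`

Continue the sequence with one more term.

gxegx

Treat gxegm as a base-4 numeral over the given alphabet and add one, carrying through any trailing e's.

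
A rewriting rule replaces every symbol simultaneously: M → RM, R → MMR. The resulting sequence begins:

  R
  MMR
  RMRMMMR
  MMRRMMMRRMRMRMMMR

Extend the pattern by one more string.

RMRMMMRMMRRMRMRMMMRMMRRMMMRRMMMRRMRMRMMMR

Applying the rule to each of the 17 symbols of MMRRMMMRRMRMRMMMR gives the pieces RM RM MMR MMR RM RM RM MMR MMR RM MMR RM MMR RM RM RM MMR, which concatenate to the answer.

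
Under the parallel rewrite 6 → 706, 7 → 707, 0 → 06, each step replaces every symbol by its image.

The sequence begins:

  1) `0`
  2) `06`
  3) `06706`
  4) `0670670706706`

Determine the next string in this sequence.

Rewriting the 13 symbols of 0670670706706 one by one yields 06 706 707 06 706 707 06 707 06 706 707 06 706; concatenated:

0670670706706707067070670670706706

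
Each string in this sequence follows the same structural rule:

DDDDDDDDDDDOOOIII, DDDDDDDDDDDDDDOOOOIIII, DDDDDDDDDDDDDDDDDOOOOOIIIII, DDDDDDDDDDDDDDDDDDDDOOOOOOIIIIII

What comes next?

Reading off run lengths: D runs 11, 14, 17, 20; O runs 3, 4, 5, 6; I runs 3, 4, 5, 6 — each is linear in n, where the shown terms are n = 3, 4, 5, 6.
For the next term, n = 7, so the run lengths are 23, 7, 7.

DDDDDDDDDDDDDDDDDDDDDDDOOOOOOOIIIIIII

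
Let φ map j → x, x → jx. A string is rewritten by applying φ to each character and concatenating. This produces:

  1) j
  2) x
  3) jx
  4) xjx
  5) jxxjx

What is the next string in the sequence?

Rewriting each symbol of jxxjx: j→x, x→jx, x→jx, j→x, x→jx, which concatenates to x jx jx x jx.

xjxjxxjx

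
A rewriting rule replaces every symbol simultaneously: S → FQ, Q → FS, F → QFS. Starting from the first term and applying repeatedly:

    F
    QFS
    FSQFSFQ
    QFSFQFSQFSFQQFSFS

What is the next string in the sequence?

Replace each of the 17 characters of QFSFQFSQFSFQQFSFS in place — FS QFS FQ QFS FS QFS FQ FS QFS FQ QFS FS FS QFS FQ QFS FQ — and concatenate.

FSQFSFQQFSFSQFSFQFSQFSFQQFSFSFSQFSFQQFSFQ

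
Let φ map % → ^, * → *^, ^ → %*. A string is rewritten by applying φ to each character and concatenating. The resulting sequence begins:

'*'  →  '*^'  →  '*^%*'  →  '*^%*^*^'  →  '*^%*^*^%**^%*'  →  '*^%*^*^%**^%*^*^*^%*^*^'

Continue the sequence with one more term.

φ(*^%*^*^%**^%*^*^*^%*^*^) expands symbol-by-symbol to *^ %* ^ *^ %* *^ %* ^ *^ *^ %* ^ *^ %* *^ %* *^ %* ^ *^ %* *^ %*; joining the 23 pieces gives the next term.

*^%*^*^%**^%*^*^*^%*^*^%**^%**^%*^*^%**^%*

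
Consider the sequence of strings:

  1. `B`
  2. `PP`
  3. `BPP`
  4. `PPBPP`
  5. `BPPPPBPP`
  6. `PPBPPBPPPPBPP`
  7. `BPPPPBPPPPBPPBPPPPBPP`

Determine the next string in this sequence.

From term 3 onward, concatenate the second-to-last term with the last: B·PP = BPP, PP·BPP = PPBPP, …
So term 8 is PPBPPBPPPPBPP·BPPPPBPPPPBPPBPPPPBPP.

PPBPPBPPPPBPPBPPPPBPPPPBPPBPPPPBPP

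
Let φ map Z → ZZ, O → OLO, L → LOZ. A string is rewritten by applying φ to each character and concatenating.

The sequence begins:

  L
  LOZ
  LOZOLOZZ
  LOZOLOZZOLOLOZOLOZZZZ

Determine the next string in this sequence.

LOZOLOZZOLOLOZOLOZZZZOLOLOZOLOLOZOLOZZOLOLOZOLOZZZZZZZZ

Applying the rule to each of the 21 symbols of LOZOLOZZOLOLOZOLOZZZZ gives the pieces LOZ OLO ZZ OLO LOZ OLO ZZ ZZ OLO LOZ OLO LOZ OLO ZZ OLO LOZ OLO ZZ ZZ ZZ ZZ, which concatenate to the answer.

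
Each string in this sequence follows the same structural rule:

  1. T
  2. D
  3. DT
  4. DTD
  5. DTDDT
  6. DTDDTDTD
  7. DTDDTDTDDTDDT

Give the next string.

Each term (from the third on) is the previous term followed by the one before it: term 3 = D·T = DT.
The next term joins DTDDTDTDDTDDT and DTDDTDTD.

DTDDTDTDDTDDTDTDDTDTD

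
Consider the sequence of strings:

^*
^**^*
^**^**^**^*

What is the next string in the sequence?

Each string is two copies of the previous one joined by '*'.
So the next term is two copies of ^**^**^**^* with '*' between the halves.

^**^**^**^**^**^**^**^*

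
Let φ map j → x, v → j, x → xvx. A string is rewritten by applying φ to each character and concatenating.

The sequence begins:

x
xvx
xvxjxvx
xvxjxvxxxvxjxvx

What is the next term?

xvxjxvxxxvxjxvxxvxxvxjxvxxxvxjxvx

Applying the rule to each of the 15 symbols of xvxjxvxxxvxjxvx gives the pieces xvx j xvx x xvx j xvx xvx xvx j xvx x xvx j xvx, which concatenate to the answer.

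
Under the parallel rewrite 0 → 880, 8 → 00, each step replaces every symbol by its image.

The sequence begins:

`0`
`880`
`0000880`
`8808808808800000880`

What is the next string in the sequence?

00008800000880000088000008808808808808800000880

Replace each of the 19 characters of 8808808808800000880 in place — 00 00 880 00 00 880 00 00 880 00 00 880 880 880 880 880 00 00 880 — and concatenate.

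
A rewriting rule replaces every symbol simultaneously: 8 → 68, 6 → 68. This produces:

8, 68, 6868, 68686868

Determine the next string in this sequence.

Apply φ to 68686868 symbol by symbol: 6→68, 8→68, 6→68, 8→68, 6→68, 8→68, 6→68, 8→68; joined: 68 68 68 68 68 68 68 68.

6868686868686868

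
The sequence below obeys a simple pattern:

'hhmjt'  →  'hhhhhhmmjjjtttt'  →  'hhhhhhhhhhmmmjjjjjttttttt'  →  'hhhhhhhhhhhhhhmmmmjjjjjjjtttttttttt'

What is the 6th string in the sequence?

hhhhhhhhhhhhhhhhhhhhhhmmmmmmjjjjjjjjjjjtttttttttttttttt

Reading off run lengths: h runs 2, 6, 10, 14; m runs 1, 2, 3, 4; j runs 1, 3, 5, 7; t runs 1, 4, 7, 10 — each is linear in n (n = 1, 2, …).
Setting n = 6 gives 22, 6, 11, 16 characters in each block.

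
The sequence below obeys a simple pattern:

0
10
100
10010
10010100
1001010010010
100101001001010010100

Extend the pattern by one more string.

1001010010010100101001001010010010

From term 3 onward, concatenate the last term with the second-to-last: 10·0 = 100, 100·10 = 10010, …
So term 8 is 100101001001010010100·1001010010010.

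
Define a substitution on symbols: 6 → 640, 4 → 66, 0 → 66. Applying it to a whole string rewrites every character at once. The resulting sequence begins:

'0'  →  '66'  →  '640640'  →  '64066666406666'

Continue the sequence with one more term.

φ(64066666406666) expands symbol-by-symbol to 640 66 66 640 640 640 640 640 66 66 640 640 640 640; joining the 14 pieces gives the next term.

64066666406406406406406666640640640640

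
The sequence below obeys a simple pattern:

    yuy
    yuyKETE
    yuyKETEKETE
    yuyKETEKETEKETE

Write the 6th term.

yuyKETEKETEKETEKETEKETE

Every step adds KETE to the end: s(k+1) = s(k)·KETE.
From yuyKETEKETEKETE, 2 further steps: yuyKETEKETEKETE → yuyKETEKETEKETEKETE → (answer).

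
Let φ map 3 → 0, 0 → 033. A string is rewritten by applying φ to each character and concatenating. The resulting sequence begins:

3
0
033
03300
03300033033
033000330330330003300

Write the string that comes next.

Replace each of the 21 characters of 033000330330330003300 in place — 033 0 0 033 033 033 0 0 033 0 0 033 0 0 033 033 033 0 0 033 033 — and concatenate.

0330003303303300033000330003303303300033033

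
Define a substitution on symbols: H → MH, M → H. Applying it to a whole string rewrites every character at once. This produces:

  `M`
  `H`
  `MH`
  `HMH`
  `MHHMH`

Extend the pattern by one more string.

Expanding MHHMH: M→H, H→MH, H→MH, M→H, H→MH. Concatenated: H MH MH H MH.

HMHMHHMH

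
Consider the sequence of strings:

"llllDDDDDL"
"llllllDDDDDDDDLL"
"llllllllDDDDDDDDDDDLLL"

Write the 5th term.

The n-th term is 2n+2 l's then 3n+2 D's then n L's (n = 1, 2, …).
For term 5, n = 5, so the run lengths are 12, 17, 5.

llllllllllllDDDDDDDDDDDDDDDDDLLLLL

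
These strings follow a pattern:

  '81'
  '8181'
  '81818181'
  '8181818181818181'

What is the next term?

81818181818181818181818181818181

Every step duplicates the string.
One more doubling of 8181818181818181 gives the answer.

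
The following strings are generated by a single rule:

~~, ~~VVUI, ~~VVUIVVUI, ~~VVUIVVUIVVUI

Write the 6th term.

~~VVUIVVUIVVUIVVUIVVUI

The strings grow by a fixed suffix VVUI each time.
From ~~VVUIVVUIVVUI, 2 further steps: ~~VVUIVVUIVVUI → ~~VVUIVVUIVVUIVVUI → (answer).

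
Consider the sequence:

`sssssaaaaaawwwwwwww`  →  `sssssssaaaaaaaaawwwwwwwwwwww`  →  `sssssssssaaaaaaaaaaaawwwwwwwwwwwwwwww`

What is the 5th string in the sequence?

The n-th term is 2n+1 s's then 3n a's then 4n w's, where the shown terms are n = 2, 3, 4.
At n = 6 the blocks have lengths 13, 18, 24.

sssssssssssssaaaaaaaaaaaaaaaaaawwwwwwwwwwwwwwwwwwwwwwww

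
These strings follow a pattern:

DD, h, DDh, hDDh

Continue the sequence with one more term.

From term 3 onward, concatenate the second-to-last term with the last: DD·h = DDh, h·DDh = hDDh, …
Continuing: DDh · hDDh gives term 5.

DDhhDDh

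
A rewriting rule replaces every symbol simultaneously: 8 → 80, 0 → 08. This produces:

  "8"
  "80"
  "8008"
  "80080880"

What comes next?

Apply φ to 80080880 symbol by symbol: 8→80, 0→08, 0→08, 8→80, 0→08, 8→80, 8→80, 0→08; joined: 80 08 08 80 08 80 80 08.

8008088008808008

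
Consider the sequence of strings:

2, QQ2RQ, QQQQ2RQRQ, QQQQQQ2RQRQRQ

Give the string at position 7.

Every step adds QQ to the front and RQ to the end of the previous string.
From QQQQQQ2RQRQRQ, 3 further steps: QQQQQQ2RQRQRQ → QQQQQQQQ2RQRQRQRQ → QQQQQQQQQQ2RQRQRQRQRQ → (answer).

QQQQQQQQQQQQ2RQRQRQRQRQRQ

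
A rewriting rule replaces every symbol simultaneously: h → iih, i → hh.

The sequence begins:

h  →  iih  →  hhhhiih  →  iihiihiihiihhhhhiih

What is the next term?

hhhhiihhhhhiihhhhhiihhhhhiihiihiihiihiihhhhhiih

Replace each of the 19 characters of iihiihiihiihhhhhiih in place — hh hh iih hh hh iih hh hh iih hh hh iih iih iih iih iih hh hh iih — and concatenate.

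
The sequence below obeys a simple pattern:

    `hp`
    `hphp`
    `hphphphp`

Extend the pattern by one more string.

Each string is two copies of the previous one concatenated.
Doubling hphphphp:

hphphphphphphphp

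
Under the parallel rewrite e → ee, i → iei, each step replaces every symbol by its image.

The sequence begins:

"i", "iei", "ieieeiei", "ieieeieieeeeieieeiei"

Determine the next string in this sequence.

ieieeieieeeeieieeieieeeeeeeeieieeieieeeeieieeiei

φ(ieieeieieeeeieieeiei) expands symbol-by-symbol to iei ee iei ee ee iei ee iei ee ee ee ee iei ee iei ee ee iei ee iei; joining the 20 pieces gives the next term.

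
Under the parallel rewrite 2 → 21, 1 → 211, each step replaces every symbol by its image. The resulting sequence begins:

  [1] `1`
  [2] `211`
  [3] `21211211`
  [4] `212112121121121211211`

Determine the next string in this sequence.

Rewriting the 21 symbols of 212112121121121211211 one by one yields 21 211 21 211 211 21 211 21 211 211 21 211 211 21 211 21 211 211 21 211 211; concatenated:

2121121211211212112121121121211211212112121121121211211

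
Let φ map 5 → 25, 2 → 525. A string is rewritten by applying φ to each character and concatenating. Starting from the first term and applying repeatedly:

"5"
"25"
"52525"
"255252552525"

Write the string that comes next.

Expanding 255252552525: 2→525, 5→25, 5→25, 2→525, 5→25, 2→525, 5→25, 5→25, 2→525, 5→25, 2→525, 5→25. Concatenated: 525 25 25 525 25 525 25 25 525 25 525 25.

52525255252552525255252552525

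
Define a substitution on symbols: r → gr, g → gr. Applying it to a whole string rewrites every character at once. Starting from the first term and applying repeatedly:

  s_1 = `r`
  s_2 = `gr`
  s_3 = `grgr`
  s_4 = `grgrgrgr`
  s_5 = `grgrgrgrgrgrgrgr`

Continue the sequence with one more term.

Rewriting the 16 symbols of grgrgrgrgrgrgrgr one by one yields gr gr gr gr gr gr gr gr gr gr gr gr gr gr gr gr; concatenated:

grgrgrgrgrgrgrgrgrgrgrgrgrgrgrgr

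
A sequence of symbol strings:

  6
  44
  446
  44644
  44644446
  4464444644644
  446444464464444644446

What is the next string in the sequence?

This is a Fibonacci-style word recurrence s(k) = s(k−1)·s(k−2): e.g. 44·6 = 446.
Continuing: 446444464464444644446 · 4464444644644 gives term 8.

4464444644644446444464464444644644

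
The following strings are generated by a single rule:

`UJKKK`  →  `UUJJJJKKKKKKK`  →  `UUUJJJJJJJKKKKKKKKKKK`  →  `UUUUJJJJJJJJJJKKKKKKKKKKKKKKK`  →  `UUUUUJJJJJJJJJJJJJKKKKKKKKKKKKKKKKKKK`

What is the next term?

UUUUUUJJJJJJJJJJJJJJJJKKKKKKKKKKKKKKKKKKKKKKK

Term n consists of n U's, followed by 3n-2 J's, followed by 4n-1 K's (n = 1, 2, …).
Setting n = 6 gives 6, 16, 23 characters in each block.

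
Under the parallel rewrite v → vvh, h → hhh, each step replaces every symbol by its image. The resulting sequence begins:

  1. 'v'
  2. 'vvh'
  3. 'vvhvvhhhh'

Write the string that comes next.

vvhvvhhhhvvhvvhhhhhhhhhhhhh

Rewriting each symbol of vvhvvhhhh: v→vvh, v→vvh, h→hhh, v→vvh, v→vvh, h→hhh, h→hhh, h→hhh, h→hhh, which concatenates to vvh vvh hhh vvh vvh hhh hhh hhh hhh.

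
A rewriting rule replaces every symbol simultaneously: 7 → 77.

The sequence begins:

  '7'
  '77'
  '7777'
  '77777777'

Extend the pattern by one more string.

7777777777777777

Rewriting each symbol of 77777777: 7→77, 7→77, 7→77, 7→77, 7→77, 7→77, 7→77, 7→77, which concatenates to 77 77 77 77 77 77 77 77.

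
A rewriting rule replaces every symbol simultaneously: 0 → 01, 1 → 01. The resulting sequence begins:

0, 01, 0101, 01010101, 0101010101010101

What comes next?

Rewriting the 16 symbols of 0101010101010101 one by one yields 01 01 01 01 01 01 01 01 01 01 01 01 01 01 01 01; concatenated:

01010101010101010101010101010101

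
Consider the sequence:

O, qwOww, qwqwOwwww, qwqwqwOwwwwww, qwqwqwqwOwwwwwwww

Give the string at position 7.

s(k+1) = qw·s(k)·ww, so each term gains qw as a prefix and ww as a suffix.
From qwqwqwqwOwwwwwwww, 2 further steps: qwqwqwqwOwwwwwwww → qwqwqwqwqwOwwwwwwwwww → (answer).

qwqwqwqwqwqwOwwwwwwwwwwww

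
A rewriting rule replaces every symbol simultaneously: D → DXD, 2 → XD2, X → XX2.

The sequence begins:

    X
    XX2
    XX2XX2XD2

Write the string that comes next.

Apply φ to XX2XX2XD2 symbol by symbol: X→XX2, X→XX2, 2→XD2, X→XX2, X→XX2, 2→XD2, X→XX2, D→DXD, 2→XD2; joined: XX2 XX2 XD2 XX2 XX2 XD2 XX2 DXD XD2.

XX2XX2XD2XX2XX2XD2XX2DXDXD2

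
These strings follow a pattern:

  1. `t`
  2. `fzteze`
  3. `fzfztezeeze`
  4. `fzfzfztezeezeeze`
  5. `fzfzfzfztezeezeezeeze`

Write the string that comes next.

Every step adds fz to the front and eze to the end of the previous string.
One more step from fzfzfzfztezeezeezeeze gives the answer.

fzfzfzfzfztezeezeezeezeeze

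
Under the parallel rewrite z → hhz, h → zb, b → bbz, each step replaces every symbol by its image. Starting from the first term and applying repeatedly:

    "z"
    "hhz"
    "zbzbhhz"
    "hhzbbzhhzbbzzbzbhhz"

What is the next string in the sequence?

Rewriting the 19 symbols of hhzbbzhhzbbzzbzbhhz one by one yields zb zb hhz bbz bbz hhz zb zb hhz bbz bbz hhz hhz bbz hhz bbz zb zb hhz; concatenated:

zbzbhhzbbzbbzhhzzbzbhhzbbzbbzhhzhhzbbzhhzbbzzbzbhhz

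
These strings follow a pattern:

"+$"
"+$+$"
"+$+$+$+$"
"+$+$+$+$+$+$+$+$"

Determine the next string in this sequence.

+$+$+$+$+$+$+$+$+$+$+$+$+$+$+$+$

Every step duplicates the string.
So the next term is two copies of +$+$+$+$+$+$+$+$.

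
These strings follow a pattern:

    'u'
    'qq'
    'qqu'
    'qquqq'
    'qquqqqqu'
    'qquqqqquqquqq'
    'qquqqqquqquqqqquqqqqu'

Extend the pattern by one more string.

qquqqqquqquqqqquqqqquqquqqqquqquqq

Each term (from the third on) is the previous term followed by the one before it: term 3 = qq·u = qqu.
The next term joins qquqqqquqquqqqquqqqqu and qquqqqquqquqq.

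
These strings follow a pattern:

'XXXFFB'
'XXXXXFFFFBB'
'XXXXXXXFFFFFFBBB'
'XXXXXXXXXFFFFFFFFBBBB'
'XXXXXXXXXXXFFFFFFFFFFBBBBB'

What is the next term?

Each string has the form X^{2n+1} F^{2n} B^{n} (n = 1, 2, …).
At n = 6 the blocks have lengths 13, 12, 6.

XXXXXXXXXXXXXFFFFFFFFFFFFBBBBBB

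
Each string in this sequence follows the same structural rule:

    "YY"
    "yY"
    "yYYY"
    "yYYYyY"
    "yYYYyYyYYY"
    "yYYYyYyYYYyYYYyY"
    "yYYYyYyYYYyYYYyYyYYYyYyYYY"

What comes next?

yYYYyYyYYYyYYYyYyYYYyYyYYYyYYYyYyYYYyYYYyY

From term 3 onward, concatenate the last term with the second-to-last: yY·YY = yYYY, yYYY·yY = yYYYyY, …
Continuing: yYYYyYyYYYyYYYyYyYYYyYyYYY · yYYYyYyYYYyYYYyY gives term 8.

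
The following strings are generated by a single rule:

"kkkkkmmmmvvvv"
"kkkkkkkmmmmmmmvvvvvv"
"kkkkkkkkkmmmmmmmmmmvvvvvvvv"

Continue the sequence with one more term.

kkkkkkkkkkkmmmmmmmmmmmmmvvvvvvvvvv

Reading off run lengths: k runs 5, 7, 9; m runs 4, 7, 10; v runs 4, 6, 8 — each is linear in n, where the shown terms are n = 2, 3, 4.
For the next term, n = 5, so the run lengths are 11, 13, 10.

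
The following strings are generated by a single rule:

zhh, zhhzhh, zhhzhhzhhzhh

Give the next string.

zhhzhhzhhzhhzhhzhhzhhzhh

Every step duplicates the string.
One more doubling of zhhzhhzhhzhh gives the answer.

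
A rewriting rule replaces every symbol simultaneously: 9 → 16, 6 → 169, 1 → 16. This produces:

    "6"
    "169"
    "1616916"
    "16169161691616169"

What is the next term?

φ(16169161691616169) expands symbol-by-symbol to 16 169 16 169 16 16 169 16 169 16 16 169 16 169 16 169 16; joining the 17 pieces gives the next term.

16169161691616169161691616169161691616916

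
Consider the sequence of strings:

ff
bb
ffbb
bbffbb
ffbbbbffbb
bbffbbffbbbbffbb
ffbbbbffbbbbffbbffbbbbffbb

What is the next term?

This is a Fibonacci-style word recurrence s(k) = s(k−2)·s(k−1): e.g. ff·bb = ffbb.
The next term joins bbffbbffbbbbffbb and ffbbbbffbbbbffbbffbbbbffbb.

bbffbbffbbbbffbbffbbbbffbbbbffbbffbbbbffbb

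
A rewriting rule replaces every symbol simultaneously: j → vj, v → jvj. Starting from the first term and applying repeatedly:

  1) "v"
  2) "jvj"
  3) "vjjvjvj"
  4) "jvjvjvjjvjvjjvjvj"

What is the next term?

vjjvjvjjvjvjjvjvjvjjvjvjjvjvjvjjvjvjjvjvj

Replace each of the 17 characters of jvjvjvjjvjvjjvjvj in place — vj jvj vj jvj vj jvj vj vj jvj vj jvj vj vj jvj vj jvj vj — and concatenate.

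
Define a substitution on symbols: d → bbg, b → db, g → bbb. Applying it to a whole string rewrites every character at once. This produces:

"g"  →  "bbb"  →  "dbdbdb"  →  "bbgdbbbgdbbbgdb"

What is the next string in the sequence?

Rewriting the 15 symbols of bbgdbbbgdbbbgdb one by one yields db db bbb bbg db db db bbb bbg db db db bbb bbg db; concatenated:

dbdbbbbbbgdbdbdbbbbbbgdbdbdbbbbbbgdb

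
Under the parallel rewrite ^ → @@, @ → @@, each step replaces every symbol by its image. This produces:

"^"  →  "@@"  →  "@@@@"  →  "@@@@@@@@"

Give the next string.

Apply φ to @@@@@@@@ symbol by symbol: @→@@, @→@@, @→@@, @→@@, @→@@, @→@@, @→@@, @→@@; joined: @@ @@ @@ @@ @@ @@ @@ @@.

@@@@@@@@@@@@@@@@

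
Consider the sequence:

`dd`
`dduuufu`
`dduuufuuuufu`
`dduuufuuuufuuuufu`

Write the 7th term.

dduuufuuuufuuuufuuuufuuuufuuuufu

Every step adds uuufu to the end: s(k+1) = s(k)·uuufu.
From dduuufuuuufuuuufu, 3 further steps: dduuufuuuufuuuufu → dduuufuuuufuuuufuuuufu → dduuufuuuufuuuufuuuufuuuufu → (answer).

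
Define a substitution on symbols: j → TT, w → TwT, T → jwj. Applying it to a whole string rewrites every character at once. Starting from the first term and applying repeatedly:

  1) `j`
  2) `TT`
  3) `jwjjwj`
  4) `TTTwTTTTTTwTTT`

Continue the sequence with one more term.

Rewriting the 14 symbols of TTTwTTTTTTwTTT one by one yields jwj jwj jwj TwT jwj jwj jwj jwj jwj jwj TwT jwj jwj jwj; concatenated:

jwjjwjjwjTwTjwjjwjjwjjwjjwjjwjTwTjwjjwjjwj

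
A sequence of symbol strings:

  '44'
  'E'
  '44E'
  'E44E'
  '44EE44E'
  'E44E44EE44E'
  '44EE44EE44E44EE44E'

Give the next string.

E44E44EE44E44EE44EE44E44EE44E

Each term (from the third on) is the two preceding terms concatenated in order: term 3 = 44·E = 44E.
Continuing: E44E44EE44E · 44EE44EE44E44EE44E gives term 8.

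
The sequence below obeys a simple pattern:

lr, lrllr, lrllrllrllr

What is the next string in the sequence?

lrllrllrllrllrllrllrllr

s(k+1) = s(k)·l·s(k) — each term doubles the last with 'l' between the halves.
One more doubling of lrllrllrllr gives the answer.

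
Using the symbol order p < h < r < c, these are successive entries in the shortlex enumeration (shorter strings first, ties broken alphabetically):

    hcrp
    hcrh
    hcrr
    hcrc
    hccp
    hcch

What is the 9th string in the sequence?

rppp

Continuing the enumeration 3 steps past hcch: hcch → hccr → hccc → (answer).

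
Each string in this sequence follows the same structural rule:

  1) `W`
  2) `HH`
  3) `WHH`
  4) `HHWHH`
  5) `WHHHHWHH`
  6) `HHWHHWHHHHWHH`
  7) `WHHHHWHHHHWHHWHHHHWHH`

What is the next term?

From term 3 onward, concatenate the second-to-last term with the last: W·HH = WHH, HH·WHH = HHWHH, …
The next term joins HHWHHWHHHHWHH and WHHHHWHHHHWHHWHHHHWHH.

HHWHHWHHHHWHHWHHHHWHHHHWHHWHHHHWHH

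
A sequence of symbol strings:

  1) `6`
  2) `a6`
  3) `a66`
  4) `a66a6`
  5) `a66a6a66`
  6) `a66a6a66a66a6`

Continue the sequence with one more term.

Each term (from the third on) is the previous term followed by the one before it: term 3 = a6·6 = a66.
The next term joins a66a6a66a66a6 and a66a6a66.

a66a6a66a66a6a66a6a66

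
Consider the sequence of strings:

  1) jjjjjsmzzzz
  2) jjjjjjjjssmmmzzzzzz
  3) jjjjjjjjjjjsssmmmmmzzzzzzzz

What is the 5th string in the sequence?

The n-th term is 3n+2 j's then n s's then 2n-1 m's then 2n+2 z's (n = 1, 2, …).
Setting n = 5 gives 17, 5, 9, 12 characters in each block.

jjjjjjjjjjjjjjjjjsssssmmmmmmmmmzzzzzzzzzzzz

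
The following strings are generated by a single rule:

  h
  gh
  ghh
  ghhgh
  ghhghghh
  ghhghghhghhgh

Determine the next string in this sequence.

This is a Fibonacci-style word recurrence s(k) = s(k−1)·s(k−2): e.g. gh·h = ghh.
The next term joins ghhghghhghhgh and ghhghghh.

ghhghghhghhghghhghghh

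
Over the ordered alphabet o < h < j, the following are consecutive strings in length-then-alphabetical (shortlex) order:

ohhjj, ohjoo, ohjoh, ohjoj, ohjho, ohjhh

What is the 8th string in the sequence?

Advancing 2 positions from ohjhh through ohjhh → ohjhj reaches term 8.

ohjjo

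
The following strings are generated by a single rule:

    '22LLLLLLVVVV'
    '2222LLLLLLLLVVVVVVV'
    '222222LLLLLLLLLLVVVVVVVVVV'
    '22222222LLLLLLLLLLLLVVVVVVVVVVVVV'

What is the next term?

2222222222LLLLLLLLLLLLLLVVVVVVVVVVVVVVVV

Each string has the form 2^{2n-2} L^{2n+2} V^{3n-2}, where the shown terms are n = 2, 3, 4, 5.
Setting n = 6 gives 10, 14, 16 characters in each block.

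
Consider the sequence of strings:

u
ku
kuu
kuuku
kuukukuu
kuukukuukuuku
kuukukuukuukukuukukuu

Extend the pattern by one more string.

From term 3 onward, concatenate the last term with the second-to-last: ku·u = kuu, kuu·ku = kuuku, …
So term 8 is kuukukuukuukukuukukuu·kuukukuukuuku.

kuukukuukuukukuukukuukuukukuukuuku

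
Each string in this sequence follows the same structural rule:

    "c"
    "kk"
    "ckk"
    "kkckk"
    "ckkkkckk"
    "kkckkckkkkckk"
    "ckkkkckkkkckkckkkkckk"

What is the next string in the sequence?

From term 3 onward, concatenate the second-to-last term with the last: c·kk = ckk, kk·ckk = kkckk, …
So term 8 is kkckkckkkkckk·ckkkkckkkkckkckkkkckk.

kkckkckkkkckkckkkkckkkkckkckkkkckk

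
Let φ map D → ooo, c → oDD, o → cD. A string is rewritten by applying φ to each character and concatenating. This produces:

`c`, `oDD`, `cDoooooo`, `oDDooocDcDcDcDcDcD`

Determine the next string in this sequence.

cDoooooocDcDcDoDDooooDDooooDDooooDDooooDDooooDDooo

Applying the rule to each of the 18 symbols of oDDooocDcDcDcDcDcD gives the pieces cD ooo ooo cD cD cD oDD ooo oDD ooo oDD ooo oDD ooo oDD ooo oDD ooo, which concatenate to the answer.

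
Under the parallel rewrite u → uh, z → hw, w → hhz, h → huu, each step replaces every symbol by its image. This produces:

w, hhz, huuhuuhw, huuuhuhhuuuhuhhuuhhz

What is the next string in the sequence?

φ(huuuhuhhuuuhuhhuuhhz) expands symbol-by-symbol to huu uh uh uh huu uh huu huu uh uh uh huu uh huu huu uh uh huu huu hw; joining the 20 pieces gives the next term.

huuuhuhuhhuuuhhuuhuuuhuhuhhuuuhhuuhuuuhuhhuuhuuhw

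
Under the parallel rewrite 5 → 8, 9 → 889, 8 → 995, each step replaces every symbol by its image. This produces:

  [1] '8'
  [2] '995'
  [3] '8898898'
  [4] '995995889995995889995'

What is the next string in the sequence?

88988988898898995995889889889888988989959958898898898

Replace each of the 21 characters of 995995889995995889995 in place — 889 889 8 889 889 8 995 995 889 889 889 8 889 889 8 995 995 889 889 889 8 — and concatenate.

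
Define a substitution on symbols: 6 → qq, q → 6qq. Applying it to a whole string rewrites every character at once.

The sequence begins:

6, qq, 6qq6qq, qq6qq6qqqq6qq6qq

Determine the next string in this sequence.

φ(qq6qq6qqqq6qq6qq) expands symbol-by-symbol to 6qq 6qq qq 6qq 6qq qq 6qq 6qq 6qq 6qq qq 6qq 6qq qq 6qq 6qq; joining the 16 pieces gives the next term.

6qq6qqqq6qq6qqqq6qq6qq6qq6qqqq6qq6qqqq6qq6qq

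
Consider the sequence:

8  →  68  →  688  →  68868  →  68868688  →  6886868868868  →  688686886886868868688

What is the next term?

From term 3 onward, concatenate the last term with the second-to-last: 68·8 = 688, 688·68 = 68868, …
Continuing: 688686886886868868688 · 6886868868868 gives term 8.

6886868868868688686886886868868868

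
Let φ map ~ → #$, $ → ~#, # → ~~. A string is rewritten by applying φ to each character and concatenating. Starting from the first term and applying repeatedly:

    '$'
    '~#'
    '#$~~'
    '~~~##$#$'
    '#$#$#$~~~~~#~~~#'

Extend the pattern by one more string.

~~~#~~~#~~~##$#$#$#$#$~~#$#$#$~~

φ(#$#$#$~~~~~#~~~#) expands symbol-by-symbol to ~~ ~# ~~ ~# ~~ ~# #$ #$ #$ #$ #$ ~~ #$ #$ #$ ~~; joining the 16 pieces gives the next term.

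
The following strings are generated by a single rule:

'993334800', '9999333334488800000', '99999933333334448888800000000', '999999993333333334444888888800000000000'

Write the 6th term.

99999999999933333333333334444448888888888800000000000000000

Term n consists of 2n 9's, followed by 2n+1 3's, followed by n 4's, followed by 2n-1 8's, followed by 3n-1 0's (n = 1, 2, …).
At n = 6 the blocks have lengths 12, 13, 6, 11, 17.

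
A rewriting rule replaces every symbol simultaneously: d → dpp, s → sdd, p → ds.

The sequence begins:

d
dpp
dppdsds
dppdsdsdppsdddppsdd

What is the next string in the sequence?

φ(dppdsdsdppsdddppsdd) expands symbol-by-symbol to dpp ds ds dpp sdd dpp sdd dpp ds ds sdd dpp dpp dpp ds ds sdd dpp dpp; joining the 19 pieces gives the next term.

dppdsdsdppsdddppsdddppdsdssdddppdppdppdsdssdddppdpp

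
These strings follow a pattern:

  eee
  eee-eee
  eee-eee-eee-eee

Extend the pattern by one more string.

eee-eee-eee-eee-eee-eee-eee-eee

Each string is two copies of the previous one joined by '-'.
So the next term is two copies of eee-eee-eee-eee with '-' between the halves.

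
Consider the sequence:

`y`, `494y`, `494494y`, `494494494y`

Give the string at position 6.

Every step adds 494 at the front: s(k+1) = 494·s(k).
From 494494494y, 2 further steps: 494494494y → 494494494494y → (answer).

494494494494494y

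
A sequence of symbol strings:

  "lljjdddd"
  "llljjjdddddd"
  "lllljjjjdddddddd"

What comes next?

llllljjjjjdddddddddd

Each string has the form l^{n} j^{n} d^{2n}, where the shown terms are n = 2, 3, 4.
Setting n = 5 gives 5, 5, 10 characters in each block.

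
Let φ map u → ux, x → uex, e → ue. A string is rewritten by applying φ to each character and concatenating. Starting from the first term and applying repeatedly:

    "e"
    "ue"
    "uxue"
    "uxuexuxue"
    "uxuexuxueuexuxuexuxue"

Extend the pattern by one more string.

φ(uxuexuxueuexuxuexuxue) expands symbol-by-symbol to ux uex ux ue uex ux uex ux ue ux ue uex ux uex ux ue uex ux uex ux ue; joining the 21 pieces gives the next term.

uxuexuxueuexuxuexuxueuxueuexuxuexuxueuexuxuexuxue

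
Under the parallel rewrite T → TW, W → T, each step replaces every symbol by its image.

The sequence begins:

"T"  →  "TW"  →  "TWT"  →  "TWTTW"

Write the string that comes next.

TWTTWTWT

Rewriting each symbol of TWTTW: T→TW, W→T, T→TW, T→TW, W→T, which concatenates to TW T TW TW T.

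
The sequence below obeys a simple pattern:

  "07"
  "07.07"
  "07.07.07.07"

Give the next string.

Every step duplicates the string with '.' between the halves.
Doubling 07.07.07.07 with '.' between the halves:

07.07.07.07.07.07.07.07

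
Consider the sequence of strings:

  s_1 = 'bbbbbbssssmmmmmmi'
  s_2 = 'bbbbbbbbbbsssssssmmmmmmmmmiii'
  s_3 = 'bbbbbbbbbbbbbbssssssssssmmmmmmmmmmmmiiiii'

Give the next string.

bbbbbbbbbbbbbbbbbbsssssssssssssmmmmmmmmmmmmmmmiiiiiii

Term n consists of 4n+2 b's, followed by 3n+1 s's, followed by 3n+3 m's, followed by 2n-1 i's (n = 1, 2, …).
For the next term, n = 4, so the run lengths are 18, 13, 15, 7.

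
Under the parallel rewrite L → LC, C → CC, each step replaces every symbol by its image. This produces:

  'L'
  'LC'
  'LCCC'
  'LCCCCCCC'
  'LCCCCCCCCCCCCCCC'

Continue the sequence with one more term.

Applying the rule to each of the 16 symbols of LCCCCCCCCCCCCCCC gives the pieces LC CC CC CC CC CC CC CC CC CC CC CC CC CC CC CC, which concatenate to the answer.

LCCCCCCCCCCCCCCCCCCCCCCCCCCCCCCC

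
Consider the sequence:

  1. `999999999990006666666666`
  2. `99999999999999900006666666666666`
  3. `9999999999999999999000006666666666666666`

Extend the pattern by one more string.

999999999999999999999990000006666666666666666666

Reading off run lengths: 9 runs 11, 15, 19; 0 runs 3, 4, 5; 6 runs 10, 13, 16 — each is linear in n, where the shown terms are n = 3, 4, 5.
Setting n = 6 gives 23, 6, 19 characters in each block.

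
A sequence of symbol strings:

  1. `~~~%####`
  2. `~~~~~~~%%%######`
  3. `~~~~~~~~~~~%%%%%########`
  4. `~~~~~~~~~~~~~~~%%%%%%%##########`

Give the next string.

Term n consists of 4n-1 ~'s, followed by 2n-1 %'s, followed by 2n+2 #'s (n = 1, 2, …).
For the next term, n = 5, so the run lengths are 19, 9, 12.

~~~~~~~~~~~~~~~~~~~%%%%%%%%%############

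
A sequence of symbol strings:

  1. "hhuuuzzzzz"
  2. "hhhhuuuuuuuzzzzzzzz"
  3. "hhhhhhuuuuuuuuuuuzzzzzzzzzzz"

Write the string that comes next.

Term n consists of 2n h's, followed by 4n-1 u's, followed by 3n+2 z's (n = 1, 2, …).
Setting n = 4 gives 8, 15, 14 characters in each block.

hhhhhhhhuuuuuuuuuuuuuuuzzzzzzzzzzzzzz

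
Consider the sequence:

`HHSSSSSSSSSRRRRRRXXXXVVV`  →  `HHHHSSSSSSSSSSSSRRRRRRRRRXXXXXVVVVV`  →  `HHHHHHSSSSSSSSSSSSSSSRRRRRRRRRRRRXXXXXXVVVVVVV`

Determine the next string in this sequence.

Reading off run lengths: H runs 2, 4, 6; S runs 9, 12, 15; R runs 6, 9, 12; X runs 4, 5, 6; V runs 3, 5, 7 — each is linear in n, where the shown terms are n = 2, 3, 4.
For the next term, n = 5, so the run lengths are 8, 18, 15, 7, 9.

HHHHHHHHSSSSSSSSSSSSSSSSSSRRRRRRRRRRRRRRRXXXXXXXVVVVVVVVV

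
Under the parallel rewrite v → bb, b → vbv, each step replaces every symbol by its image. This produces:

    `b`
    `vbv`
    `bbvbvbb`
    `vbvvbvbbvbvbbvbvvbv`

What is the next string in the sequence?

bbvbvbbbbvbvbbvbvvbvbbvbvbbvbvvbvbbvbvbbbbvbvbb

Applying the rule to each of the 19 symbols of vbvvbvbbvbvbbvbvvbv gives the pieces bb vbv bb bb vbv bb vbv vbv bb vbv bb vbv vbv bb vbv bb bb vbv bb, which concatenate to the answer.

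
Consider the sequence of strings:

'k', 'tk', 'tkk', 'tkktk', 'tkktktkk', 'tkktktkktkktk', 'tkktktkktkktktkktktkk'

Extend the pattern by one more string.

From term 3 onward, concatenate the last term with the second-to-last: tk·k = tkk, tkk·tk = tkktk, …
The next term joins tkktktkktkktktkktktkk and tkktktkktkktk.

tkktktkktkktktkktktkktkktktkktkktk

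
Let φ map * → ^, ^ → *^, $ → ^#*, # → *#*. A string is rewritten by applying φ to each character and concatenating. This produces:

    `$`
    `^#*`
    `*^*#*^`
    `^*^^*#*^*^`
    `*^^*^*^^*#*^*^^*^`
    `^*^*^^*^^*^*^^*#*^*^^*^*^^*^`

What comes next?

*^^*^^*^*^^*^*^^*^^*^*^^*#*^*^^*^*^^*^^*^*^^*^

Replace each of the 28 characters of ^*^*^^*^^*^*^^*#*^*^^*^*^^*^ in place — *^ ^ *^ ^ *^ *^ ^ *^ *^ ^ *^ ^ *^ *^ ^ *#* ^ *^ ^ *^ *^ ^ *^ ^ *^ *^ ^ *^ — and concatenate.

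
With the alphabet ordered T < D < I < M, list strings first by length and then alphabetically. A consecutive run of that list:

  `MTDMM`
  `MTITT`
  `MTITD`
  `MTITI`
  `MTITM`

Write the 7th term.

MTIDD

Stepping forward 2 times from MTITM: MTITM → MTIDT, then the target.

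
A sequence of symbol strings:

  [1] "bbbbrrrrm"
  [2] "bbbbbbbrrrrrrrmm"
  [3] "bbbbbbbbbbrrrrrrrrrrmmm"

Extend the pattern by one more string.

bbbbbbbbbbbbbrrrrrrrrrrrrrmmmm

The n-th term is 3n+1 b's then 3n+1 r's then n m's (n = 1, 2, …).
For the next term, n = 4, so the run lengths are 13, 13, 4.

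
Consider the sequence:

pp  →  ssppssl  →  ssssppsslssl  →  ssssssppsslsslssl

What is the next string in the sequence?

Every step adds ss to the front and ssl to the end of the previous string.
Applying this once more to ssssssppsslsslssl:

ssssssssppsslsslsslssl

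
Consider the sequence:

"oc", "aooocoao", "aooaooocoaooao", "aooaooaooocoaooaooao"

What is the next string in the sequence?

aooaooaooaooocoaooaooaooao

Every step adds aoo to the front and oao to the end of the previous string.
One more step from aooaooaooocoaooaooao gives the answer.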